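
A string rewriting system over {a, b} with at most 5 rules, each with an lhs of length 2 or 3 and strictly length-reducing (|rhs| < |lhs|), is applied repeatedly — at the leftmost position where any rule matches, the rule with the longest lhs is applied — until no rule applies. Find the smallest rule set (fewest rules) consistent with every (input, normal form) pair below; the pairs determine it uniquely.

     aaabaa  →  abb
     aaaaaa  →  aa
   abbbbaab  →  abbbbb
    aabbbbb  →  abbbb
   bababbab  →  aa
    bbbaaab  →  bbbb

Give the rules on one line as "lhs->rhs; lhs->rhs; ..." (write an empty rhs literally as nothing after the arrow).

  | aaabaa => abbaa => abba => abb
  | aaaaaa => abaaa => abab => aa
  | abbbbaab => abbbbab => abbbbb
  | aabbbbb => abbbb

aaa->ab; aab->a; bab->a; bba->bb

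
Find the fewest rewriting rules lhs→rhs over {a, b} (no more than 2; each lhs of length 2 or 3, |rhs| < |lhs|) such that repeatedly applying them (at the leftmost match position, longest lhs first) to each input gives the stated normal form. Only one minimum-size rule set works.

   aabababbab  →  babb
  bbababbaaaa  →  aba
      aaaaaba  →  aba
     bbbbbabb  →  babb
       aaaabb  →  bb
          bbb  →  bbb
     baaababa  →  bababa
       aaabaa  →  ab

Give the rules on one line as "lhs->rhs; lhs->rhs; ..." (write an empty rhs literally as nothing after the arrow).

  | aabababbab => bababbab => babaab => babb
  | bbababbaaaa => ababbaaaa => abaaaaa => abaaa => aba
  | aaaaaba => aaaba => aba
  | bbbbbabb => bbbabb => babb

aa->; bba->a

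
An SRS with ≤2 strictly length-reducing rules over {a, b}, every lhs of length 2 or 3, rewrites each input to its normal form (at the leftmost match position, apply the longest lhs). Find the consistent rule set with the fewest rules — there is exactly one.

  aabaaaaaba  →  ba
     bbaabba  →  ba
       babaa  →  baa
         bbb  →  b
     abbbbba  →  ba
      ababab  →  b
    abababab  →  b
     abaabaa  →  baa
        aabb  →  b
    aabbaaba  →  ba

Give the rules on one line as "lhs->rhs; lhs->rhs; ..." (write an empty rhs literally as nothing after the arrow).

ab->b; bb->b

  | aabaaaaaba => abaaaaaba => baaaaaba => baaaaba => baaaba => baaba => baba => bba => ba
  | bbaabba => baabba => babba => bbba => bba => ba
  | babaa => bbaa => baa
  | bbb => bb => b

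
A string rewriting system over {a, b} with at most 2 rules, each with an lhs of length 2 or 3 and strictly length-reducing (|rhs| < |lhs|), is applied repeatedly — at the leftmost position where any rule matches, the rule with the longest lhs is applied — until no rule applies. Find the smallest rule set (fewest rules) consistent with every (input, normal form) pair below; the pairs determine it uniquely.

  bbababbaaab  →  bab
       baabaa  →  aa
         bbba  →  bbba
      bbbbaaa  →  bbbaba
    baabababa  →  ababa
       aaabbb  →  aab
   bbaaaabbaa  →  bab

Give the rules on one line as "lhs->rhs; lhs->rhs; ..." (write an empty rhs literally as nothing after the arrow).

abb->; baa->ab

  | bbababbaaab => bbabaaab => bbaabab => babbab => bab
  | baabaa => abbaa => aa
  | bbba
  | bbbbaaa => bbbaba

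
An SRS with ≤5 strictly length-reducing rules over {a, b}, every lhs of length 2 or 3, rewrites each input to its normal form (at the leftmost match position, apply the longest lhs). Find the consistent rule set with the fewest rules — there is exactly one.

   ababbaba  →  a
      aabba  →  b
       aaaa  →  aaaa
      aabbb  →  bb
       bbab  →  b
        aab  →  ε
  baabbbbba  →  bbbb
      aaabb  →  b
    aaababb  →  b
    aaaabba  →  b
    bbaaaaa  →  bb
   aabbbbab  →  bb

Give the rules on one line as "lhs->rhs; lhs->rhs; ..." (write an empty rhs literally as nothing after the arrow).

aab->ab; ab->; ba->b; bab->

  | ababbaba => abbaba => baba => a
  | aabba => abba => ba => b
  | aaaa
  | aabbb => abbb => bb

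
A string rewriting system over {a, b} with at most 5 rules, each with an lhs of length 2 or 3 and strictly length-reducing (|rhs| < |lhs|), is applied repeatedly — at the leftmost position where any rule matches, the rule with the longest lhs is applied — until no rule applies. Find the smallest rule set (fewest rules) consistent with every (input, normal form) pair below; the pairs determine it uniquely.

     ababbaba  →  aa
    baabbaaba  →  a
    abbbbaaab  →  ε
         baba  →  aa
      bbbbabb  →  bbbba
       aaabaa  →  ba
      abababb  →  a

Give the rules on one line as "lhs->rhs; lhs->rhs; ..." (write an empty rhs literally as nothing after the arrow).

  | ababbaba => aabbaba => baba => baa => aa
  | baabbaaba => aabbaaba => baaba => aaba => a
  | abbbbaaab => abbbaaab => abbaaab => abaaab => aaaab => baab => aab => ε
  | baba => baa => aa

aaa->ba; aab->; ab->a; baa->aa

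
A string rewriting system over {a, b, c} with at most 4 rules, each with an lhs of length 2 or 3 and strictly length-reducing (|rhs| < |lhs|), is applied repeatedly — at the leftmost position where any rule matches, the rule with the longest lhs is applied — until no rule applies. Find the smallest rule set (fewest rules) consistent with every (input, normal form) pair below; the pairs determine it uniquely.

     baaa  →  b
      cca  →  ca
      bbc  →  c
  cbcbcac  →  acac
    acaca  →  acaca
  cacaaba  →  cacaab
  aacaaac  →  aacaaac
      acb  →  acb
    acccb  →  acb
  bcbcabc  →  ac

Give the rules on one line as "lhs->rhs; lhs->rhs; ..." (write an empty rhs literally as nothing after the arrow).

ba->b; bc->c; cbc->ab; cc->c

  | baaa => baa => ba => b
  | cca => ca
  | bbc => bc => c
  | cbcbcac => abbcac => abcac => acac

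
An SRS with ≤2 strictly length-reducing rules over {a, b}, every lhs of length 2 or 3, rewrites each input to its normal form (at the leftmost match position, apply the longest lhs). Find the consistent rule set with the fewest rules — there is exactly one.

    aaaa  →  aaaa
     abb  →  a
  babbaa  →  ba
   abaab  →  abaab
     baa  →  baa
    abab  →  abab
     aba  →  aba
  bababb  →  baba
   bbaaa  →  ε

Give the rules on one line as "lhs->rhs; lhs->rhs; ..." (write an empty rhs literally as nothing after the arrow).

  | aaaa
  | abb => a
  | babbaa => babba => babb => ba
  | abaab

bb->; bba->bb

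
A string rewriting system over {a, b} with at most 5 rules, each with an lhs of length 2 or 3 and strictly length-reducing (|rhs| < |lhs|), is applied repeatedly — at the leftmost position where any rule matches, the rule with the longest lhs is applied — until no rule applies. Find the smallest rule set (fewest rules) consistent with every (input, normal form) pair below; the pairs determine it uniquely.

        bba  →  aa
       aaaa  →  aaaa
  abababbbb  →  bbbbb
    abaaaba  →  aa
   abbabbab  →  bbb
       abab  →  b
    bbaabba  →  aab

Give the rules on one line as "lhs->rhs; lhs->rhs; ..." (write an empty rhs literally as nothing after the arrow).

  | bba => aa
  | aaaa
  | abababbbb => abbabbbb => babbbb => bbbbb
  | abaaaba => abbaba => baba => bba => aa

abb->b; ba->b; baa->bb; bba->aa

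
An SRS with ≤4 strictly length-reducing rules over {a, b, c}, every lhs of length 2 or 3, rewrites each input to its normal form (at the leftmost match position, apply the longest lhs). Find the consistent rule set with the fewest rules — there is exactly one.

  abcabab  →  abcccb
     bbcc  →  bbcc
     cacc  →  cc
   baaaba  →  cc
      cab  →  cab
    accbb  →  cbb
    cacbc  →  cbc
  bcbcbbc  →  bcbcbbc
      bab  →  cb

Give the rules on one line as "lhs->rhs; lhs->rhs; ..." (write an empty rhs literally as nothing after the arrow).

  | abcabab => abcccb
  | bbcc
  | cacc => cc
  | baaaba => caaba => cacc => cc

aba->cc; ac->; ba->c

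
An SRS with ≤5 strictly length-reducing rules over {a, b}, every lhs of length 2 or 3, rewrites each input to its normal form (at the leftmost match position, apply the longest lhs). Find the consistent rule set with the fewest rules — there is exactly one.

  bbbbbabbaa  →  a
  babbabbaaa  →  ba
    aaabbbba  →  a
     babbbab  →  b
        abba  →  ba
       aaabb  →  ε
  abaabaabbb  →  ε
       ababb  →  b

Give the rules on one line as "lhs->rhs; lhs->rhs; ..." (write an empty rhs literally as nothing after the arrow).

aa->a; aab->b; ab->; bb->

  | bbbbbabbaa => bbbabbaa => babbaa => bbaa => aa => a
  | babbabbaaa => bbabbaaa => abbaaa => baaa => baa => ba
  | aaabbbba => aabbbba => bbbba => bba => a
  | babbbab => bbbab => bab => b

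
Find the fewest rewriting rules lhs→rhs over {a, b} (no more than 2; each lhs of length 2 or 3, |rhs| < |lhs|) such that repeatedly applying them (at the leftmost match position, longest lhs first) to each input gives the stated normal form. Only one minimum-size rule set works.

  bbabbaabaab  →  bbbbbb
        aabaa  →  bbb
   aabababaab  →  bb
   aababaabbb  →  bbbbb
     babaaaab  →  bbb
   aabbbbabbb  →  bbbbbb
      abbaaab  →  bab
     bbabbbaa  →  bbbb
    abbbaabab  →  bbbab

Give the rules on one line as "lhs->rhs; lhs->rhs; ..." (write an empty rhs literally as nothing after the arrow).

  | bbabbaabaab => bbaabaab => bbbbaab => bbbbbb
  | aabaa => bbaa => bbb
  | aabababaab => bbababaab => bbababbb => bbabb => bb
  | aababaabbb => bbabaabbb => bbabbbbb => bbbbb

aa->b; abb->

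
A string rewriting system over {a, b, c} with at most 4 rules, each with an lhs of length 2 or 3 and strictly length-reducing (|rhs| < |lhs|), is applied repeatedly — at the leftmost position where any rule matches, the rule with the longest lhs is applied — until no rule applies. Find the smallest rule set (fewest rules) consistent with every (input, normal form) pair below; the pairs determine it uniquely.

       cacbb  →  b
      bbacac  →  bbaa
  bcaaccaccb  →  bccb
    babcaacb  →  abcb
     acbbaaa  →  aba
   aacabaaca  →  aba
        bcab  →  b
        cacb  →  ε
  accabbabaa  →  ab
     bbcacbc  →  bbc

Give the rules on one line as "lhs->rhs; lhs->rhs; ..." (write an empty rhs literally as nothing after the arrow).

  | cacbb => cabb => b
  | bbacac => bbaac => bbaa
  | bcaaccaccb => bcaacaccb => bcaaaccb => bcabccb => bccb
  | babcaacb => acaacb => aaacb => abcb

aaa->ab; ac->a; bab->a; cab->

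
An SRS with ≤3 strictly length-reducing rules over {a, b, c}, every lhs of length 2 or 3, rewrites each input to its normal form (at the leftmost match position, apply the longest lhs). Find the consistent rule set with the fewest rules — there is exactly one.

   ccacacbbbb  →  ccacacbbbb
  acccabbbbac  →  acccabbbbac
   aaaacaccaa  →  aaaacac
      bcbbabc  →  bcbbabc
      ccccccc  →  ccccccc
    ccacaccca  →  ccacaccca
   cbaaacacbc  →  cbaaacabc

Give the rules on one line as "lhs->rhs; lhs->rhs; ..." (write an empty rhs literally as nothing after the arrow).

caa->; cbc->bc

  | ccacacbbbb
  | acccabbbbac
  | aaaacaccaa => aaaacac
  | bcbbabc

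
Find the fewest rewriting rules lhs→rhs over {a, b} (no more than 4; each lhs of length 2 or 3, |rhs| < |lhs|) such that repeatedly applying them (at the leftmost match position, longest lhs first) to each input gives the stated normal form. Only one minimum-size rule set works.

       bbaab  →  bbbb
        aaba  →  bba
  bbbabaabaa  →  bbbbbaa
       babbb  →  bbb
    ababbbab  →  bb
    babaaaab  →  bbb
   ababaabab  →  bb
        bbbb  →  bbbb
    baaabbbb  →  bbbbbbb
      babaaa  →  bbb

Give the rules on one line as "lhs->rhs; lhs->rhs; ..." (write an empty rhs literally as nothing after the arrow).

  | bbaab => bbbb
  | aaba => bba
  | bbbabaabaa => bbbaabaa => bbbbbaa
  | babbb => bbb

aaa->bb; aab->bb; ab->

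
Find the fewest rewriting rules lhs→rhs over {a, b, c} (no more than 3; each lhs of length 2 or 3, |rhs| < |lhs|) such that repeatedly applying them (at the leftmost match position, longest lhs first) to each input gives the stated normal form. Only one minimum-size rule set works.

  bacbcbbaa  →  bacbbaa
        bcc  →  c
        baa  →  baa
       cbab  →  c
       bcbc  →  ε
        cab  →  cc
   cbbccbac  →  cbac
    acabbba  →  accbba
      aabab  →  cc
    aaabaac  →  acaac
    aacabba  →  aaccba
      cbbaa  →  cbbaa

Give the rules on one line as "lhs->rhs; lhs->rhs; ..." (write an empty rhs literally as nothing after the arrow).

  | bacbcbbaa => bacbbaa
  | bcc => c
  | baa
  | cbab => cbc => c

aab->c; ab->c; bc->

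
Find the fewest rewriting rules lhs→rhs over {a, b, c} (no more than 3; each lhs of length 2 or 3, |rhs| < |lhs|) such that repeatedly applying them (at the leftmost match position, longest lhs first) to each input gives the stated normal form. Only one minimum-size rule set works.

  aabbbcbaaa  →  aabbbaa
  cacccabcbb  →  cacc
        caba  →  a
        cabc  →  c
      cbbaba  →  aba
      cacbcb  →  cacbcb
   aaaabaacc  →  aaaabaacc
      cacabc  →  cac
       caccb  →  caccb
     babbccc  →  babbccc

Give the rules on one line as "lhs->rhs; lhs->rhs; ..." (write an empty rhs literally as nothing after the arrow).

cab->; cba->; cbb->

  | aabbbcbaaa => aabbbaa
  | cacccabcbb => cacccbb => cacc
  | caba => a
  | cabc => c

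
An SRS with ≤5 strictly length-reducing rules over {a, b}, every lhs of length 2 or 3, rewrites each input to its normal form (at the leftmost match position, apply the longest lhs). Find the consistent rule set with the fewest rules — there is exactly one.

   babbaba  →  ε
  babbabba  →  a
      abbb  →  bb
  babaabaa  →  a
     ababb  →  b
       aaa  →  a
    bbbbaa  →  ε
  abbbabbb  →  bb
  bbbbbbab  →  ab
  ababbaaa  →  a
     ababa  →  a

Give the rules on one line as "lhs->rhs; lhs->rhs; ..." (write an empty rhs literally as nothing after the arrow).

aa->; aab->; abb->b; ba->a

  | babbaba => abbaba => baba => aba => aa => ε
  | babbabba => abbabba => babba => abba => ba => a
  | abbb => bb
  | babaabaa => abaabaa => aaabaa => abaa => aaa => a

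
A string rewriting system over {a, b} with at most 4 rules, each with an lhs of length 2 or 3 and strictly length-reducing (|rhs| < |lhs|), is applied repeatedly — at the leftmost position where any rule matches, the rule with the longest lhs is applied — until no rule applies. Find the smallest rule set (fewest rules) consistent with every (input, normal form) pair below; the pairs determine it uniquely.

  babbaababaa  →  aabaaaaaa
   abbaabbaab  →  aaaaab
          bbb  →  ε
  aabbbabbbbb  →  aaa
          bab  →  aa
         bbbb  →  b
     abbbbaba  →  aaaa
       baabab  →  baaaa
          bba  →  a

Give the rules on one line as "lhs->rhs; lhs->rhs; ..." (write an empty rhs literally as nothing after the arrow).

bab->aa; bb->; bbb->

  | babbaababaa => aabaababaa => aabaaaaaa
  | abbaabbaab => aaabbaab => aaaaab
  | bbb => ε
  | aabbbabbbbb => aaabbbbb => aaabb => aaa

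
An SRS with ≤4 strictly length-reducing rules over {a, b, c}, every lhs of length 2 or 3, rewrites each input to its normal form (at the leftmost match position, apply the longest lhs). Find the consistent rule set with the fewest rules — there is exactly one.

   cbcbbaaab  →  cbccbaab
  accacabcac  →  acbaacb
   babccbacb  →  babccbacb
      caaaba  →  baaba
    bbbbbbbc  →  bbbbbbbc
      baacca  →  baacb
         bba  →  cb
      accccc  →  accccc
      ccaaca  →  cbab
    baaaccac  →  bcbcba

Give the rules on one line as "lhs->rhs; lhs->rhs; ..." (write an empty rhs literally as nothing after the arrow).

aaa->cb; bba->cb; ca->b; cac->ba

  | cbcbbaaab => cbccbaab
  | accacabcac => acbaabcac => acbaabba => acbaacb
  | babccbacb
  | caaaba => baaba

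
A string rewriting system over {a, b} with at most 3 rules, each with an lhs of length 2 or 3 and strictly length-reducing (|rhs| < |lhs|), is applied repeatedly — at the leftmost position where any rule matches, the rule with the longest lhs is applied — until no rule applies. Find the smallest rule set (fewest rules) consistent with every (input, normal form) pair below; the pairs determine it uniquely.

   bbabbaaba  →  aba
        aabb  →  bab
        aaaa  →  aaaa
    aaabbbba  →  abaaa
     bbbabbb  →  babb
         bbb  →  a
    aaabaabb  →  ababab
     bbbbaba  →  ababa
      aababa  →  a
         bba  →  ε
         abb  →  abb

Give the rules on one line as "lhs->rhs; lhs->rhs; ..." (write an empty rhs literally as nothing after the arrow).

  | bbabbaaba => bbaaba => aba
  | aabb => bab
  | aaaa
  | aaabbbba => ababbba => abaaa

aab->ba; bba->; bbb->a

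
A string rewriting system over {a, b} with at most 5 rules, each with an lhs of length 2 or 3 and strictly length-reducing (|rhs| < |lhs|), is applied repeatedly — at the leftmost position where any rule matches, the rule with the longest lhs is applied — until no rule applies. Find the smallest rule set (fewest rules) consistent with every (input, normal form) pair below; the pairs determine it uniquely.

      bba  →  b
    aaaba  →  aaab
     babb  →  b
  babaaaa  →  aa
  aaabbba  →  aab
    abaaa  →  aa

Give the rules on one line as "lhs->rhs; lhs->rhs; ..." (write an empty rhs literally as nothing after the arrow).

abb->; ba->b; baa->; bb->b

  | bba => ba => b
  | aaaba => aaab
  | babb => bbb => bb => b
  | babaaaa => bbaaaa => baaaa => aa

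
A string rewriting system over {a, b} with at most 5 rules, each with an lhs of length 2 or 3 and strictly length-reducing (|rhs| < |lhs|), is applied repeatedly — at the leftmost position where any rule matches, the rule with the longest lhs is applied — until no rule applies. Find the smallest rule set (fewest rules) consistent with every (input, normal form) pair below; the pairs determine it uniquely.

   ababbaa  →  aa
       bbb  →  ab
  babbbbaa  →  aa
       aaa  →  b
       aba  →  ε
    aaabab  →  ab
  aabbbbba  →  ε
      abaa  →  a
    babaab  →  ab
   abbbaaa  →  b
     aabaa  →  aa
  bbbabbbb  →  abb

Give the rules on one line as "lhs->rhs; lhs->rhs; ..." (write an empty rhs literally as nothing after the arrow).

  | ababbaa => bbaa => baa => aa
  | bbb => ab
  | babbbbaa => abbbbaa => aabbaa => aabaa => aa
  | aaa => b

aaa->b; aba->; ba->a; bbb->ab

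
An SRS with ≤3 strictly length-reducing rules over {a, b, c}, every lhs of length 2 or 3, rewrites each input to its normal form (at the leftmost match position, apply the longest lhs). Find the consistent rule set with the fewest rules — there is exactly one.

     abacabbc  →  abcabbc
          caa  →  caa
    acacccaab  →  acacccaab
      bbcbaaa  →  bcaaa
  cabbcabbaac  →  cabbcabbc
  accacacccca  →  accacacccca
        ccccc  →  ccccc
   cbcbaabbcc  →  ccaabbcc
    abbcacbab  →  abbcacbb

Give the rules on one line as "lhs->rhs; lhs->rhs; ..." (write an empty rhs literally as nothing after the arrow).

ba->b; bcb->c

  | abacabbc => abcabbc
  | caa
  | acacccaab
  | bbcbaaa => bcaaa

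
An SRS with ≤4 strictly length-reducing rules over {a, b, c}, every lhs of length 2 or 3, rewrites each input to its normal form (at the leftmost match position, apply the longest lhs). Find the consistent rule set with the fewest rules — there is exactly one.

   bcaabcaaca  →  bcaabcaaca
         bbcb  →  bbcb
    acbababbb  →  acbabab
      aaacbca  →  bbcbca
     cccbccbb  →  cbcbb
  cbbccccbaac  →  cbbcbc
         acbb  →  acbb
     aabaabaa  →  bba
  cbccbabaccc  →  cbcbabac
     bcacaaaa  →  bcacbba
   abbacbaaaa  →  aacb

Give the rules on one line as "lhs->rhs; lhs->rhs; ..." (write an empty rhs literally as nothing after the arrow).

aaa->bb; abb->a; baa->b; cc->c

  | bcaabcaaca
  | bbcb
  | acbababbb => acbabab
  | aaacbca => bbcbca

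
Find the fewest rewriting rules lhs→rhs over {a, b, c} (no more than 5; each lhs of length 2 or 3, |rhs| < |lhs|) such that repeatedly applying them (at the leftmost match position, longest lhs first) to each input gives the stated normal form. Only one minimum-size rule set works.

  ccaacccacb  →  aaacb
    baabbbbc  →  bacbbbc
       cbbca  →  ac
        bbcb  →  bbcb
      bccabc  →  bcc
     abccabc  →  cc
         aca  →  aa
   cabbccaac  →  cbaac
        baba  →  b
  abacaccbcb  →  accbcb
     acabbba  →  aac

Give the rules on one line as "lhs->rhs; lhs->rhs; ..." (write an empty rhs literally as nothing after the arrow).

  | ccaacccacb => caacccacb => aacccacb => aaccacb => aacacb => aaacb
  | baabbbbc => bacbbbc
  | cbbca => cbba => cac => ac
  | bbcb

ab->c; aba->; bba->ac; ca->a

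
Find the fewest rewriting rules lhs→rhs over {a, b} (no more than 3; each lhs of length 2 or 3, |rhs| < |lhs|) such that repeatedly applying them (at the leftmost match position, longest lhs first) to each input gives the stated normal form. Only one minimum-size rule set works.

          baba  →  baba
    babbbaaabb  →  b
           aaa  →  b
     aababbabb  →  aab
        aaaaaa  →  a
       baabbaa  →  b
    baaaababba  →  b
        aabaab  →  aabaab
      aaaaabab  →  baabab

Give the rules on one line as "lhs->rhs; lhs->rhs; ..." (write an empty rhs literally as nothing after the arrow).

aaa->b; bb->a; bbb->

  | baba
  | babbbaaabb => baaaabb => bbabb => aabb => aaa => b
  | aaa => b
  | aababbabb => aabaaabb => aabbbb => aab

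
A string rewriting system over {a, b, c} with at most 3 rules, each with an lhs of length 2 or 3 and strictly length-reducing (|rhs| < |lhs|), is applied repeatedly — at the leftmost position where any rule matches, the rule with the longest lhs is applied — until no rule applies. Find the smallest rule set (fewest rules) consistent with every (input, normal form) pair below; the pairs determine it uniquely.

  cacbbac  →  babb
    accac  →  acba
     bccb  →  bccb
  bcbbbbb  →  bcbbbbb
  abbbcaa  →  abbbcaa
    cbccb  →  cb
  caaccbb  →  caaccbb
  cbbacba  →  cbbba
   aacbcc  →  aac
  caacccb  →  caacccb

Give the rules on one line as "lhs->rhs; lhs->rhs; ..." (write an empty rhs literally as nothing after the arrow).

  | cacbbac => babbac => babb
  | accac => acba
  | bccb
  | bcbbbbb

bac->b; cac->ba; cbc->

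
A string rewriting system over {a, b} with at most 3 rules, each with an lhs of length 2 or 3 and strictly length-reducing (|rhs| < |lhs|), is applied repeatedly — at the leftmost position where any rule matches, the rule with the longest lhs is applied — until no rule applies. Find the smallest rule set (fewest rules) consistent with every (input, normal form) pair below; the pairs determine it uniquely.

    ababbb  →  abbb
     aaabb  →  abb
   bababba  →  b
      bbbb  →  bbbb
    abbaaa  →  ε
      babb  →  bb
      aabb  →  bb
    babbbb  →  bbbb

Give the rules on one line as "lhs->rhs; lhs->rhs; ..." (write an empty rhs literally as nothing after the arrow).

  | ababbb => abbb
  | aaabb => abb
  | bababba => babba => bba => b
  | bbbb

aa->; ba->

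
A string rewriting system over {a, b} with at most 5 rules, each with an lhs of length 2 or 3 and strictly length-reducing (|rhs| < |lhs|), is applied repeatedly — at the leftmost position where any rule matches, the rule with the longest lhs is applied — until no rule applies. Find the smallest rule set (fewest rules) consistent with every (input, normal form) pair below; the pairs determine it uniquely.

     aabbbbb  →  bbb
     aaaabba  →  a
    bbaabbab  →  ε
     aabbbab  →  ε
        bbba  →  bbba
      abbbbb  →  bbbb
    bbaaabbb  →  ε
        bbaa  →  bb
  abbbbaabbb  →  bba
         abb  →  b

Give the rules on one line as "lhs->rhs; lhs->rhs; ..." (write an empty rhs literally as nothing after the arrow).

aa->; aab->a; ab->; bab->aa

  | aabbbbb => abbbb => bbb
  | aaaabba => aabba => aba => a
  | bbaabbab => bbabab => baaab => bab => aa => ε
  | aabbbab => abbab => bab => aa => ε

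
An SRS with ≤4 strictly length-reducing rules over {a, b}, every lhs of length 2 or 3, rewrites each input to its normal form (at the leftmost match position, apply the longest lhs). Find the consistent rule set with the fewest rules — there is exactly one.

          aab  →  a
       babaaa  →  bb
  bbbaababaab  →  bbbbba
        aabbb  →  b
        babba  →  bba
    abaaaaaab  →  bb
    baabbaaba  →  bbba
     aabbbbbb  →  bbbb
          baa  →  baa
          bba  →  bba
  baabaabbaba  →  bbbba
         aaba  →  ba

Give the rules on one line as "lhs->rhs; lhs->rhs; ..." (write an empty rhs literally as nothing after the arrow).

aaa->; ab->; aba->ba

  | aab => a
  | babaaa => bbaaa => bb
  | bbbaababaab => bbbababaab => bbbbabaab => bbbbbaab => bbbbba
  | aabbb => abb => b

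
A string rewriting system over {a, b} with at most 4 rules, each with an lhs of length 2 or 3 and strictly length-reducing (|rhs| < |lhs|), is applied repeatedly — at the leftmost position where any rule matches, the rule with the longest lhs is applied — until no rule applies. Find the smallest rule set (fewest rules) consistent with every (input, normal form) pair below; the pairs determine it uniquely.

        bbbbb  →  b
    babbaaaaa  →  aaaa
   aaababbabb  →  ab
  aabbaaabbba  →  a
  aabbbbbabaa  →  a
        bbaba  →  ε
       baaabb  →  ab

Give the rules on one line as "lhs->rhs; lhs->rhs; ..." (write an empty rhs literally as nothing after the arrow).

abb->b; ba->; bb->b

  | bbbbb => bbbb => bbb => bb => b
  | babbaaaaa => bbaaaaa => baaaaa => aaaa
  | aaababbabb => aaabbabb => aababb => aabb => ab
  | aabbaaabbba => abaaabbba => aaabbba => aabba => aba => a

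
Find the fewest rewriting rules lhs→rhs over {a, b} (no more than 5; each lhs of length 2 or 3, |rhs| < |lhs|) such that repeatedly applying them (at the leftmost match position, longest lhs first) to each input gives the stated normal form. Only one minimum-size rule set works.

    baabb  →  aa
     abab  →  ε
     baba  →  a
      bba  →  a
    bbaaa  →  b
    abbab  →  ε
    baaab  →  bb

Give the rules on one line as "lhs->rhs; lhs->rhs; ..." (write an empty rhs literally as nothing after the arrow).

  | baabb => aabb => aab => aa
  | abab => ab => ε
  | baba => aba => a
  | bba => ba => a

aaa->b; aab->aa; ab->; ba->a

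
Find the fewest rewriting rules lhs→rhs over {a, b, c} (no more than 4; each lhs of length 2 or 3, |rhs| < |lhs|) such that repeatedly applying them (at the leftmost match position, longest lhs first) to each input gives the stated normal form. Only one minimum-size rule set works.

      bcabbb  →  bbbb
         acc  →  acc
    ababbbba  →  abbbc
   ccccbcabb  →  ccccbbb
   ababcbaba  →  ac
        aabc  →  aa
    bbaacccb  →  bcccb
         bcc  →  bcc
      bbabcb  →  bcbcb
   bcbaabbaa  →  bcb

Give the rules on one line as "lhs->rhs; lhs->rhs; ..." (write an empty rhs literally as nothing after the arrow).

abc->a; acb->ab; ba->c; ca->

  | bcabbb => bbbb
  | acc
  | ababbbba => acbbbba => abbbba => abbbc
  | ccccbcabb => ccccbbb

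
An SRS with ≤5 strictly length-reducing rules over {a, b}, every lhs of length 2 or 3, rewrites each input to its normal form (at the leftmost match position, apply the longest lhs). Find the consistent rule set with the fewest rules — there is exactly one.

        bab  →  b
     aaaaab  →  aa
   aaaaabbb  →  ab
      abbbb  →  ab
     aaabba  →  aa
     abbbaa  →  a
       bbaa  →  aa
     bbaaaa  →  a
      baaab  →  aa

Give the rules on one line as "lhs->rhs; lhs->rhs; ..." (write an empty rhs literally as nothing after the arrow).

  | bab => b
  | aaaaab => abaab => aaab => abb => aa
  | aaaaabbb => abaabbb => aaabbb => abbbb => aabb => aaa => ab
  | abbbb => aabb => aaa => ab

aaa->ab; abb->aa; ba->; baa->aa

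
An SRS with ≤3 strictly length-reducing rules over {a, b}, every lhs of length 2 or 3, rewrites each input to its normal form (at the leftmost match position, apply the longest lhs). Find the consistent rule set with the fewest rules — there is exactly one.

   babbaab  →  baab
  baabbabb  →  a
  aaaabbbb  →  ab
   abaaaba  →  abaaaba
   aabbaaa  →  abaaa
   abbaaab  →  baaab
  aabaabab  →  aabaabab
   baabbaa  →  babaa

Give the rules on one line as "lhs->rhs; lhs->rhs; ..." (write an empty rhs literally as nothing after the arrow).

abb->b; bb->a; bba->ba

  | babbaab => bbaab => baab
  | baabbabb => bababb => babb => bb => a
  | aaaabbbb => aaabbb => aabb => ab
  | abaaaba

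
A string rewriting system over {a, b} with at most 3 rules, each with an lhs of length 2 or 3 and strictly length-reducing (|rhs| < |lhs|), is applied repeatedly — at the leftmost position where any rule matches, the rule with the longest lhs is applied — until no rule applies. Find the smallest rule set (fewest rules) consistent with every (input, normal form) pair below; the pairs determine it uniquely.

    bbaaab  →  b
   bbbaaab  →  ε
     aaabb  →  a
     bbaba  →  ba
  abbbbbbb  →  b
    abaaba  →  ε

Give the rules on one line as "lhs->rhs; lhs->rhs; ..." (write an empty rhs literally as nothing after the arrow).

aa->; aaa->aa; bb->a

  | bbaaab => aaaab => aaab => aab => b
  | bbbaaab => abaaab => abaab => abb => aa => ε
  | aaabb => aabb => bb => a
  | bbaba => aaba => ba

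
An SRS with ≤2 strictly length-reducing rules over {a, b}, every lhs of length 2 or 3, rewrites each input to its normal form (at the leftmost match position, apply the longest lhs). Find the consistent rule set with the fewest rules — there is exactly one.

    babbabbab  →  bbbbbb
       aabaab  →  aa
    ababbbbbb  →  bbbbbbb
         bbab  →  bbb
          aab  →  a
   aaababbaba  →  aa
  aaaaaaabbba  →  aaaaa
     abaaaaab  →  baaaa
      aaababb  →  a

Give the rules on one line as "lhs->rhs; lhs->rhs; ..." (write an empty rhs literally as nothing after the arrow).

aab->a; ab->b

  | babbabbab => bbbabbab => bbbbbab => bbbbbb
  | aabaab => aaab => aa
  | ababbbbbb => babbbbbb => bbbbbbb
  | bbab => bbb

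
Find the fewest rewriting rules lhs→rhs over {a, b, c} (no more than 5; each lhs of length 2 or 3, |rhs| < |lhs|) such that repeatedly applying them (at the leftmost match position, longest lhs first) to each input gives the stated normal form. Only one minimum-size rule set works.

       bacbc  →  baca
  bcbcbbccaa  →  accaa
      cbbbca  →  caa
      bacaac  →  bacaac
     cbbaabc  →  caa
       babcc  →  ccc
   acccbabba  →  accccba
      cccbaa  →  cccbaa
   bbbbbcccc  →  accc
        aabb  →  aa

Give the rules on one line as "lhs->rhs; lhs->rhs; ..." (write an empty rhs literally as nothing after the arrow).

  | bacbc => baca
  | bcbcbbccaa => abcbbccaa => abbccaa => accaa
  | cbbbca => cbca => caa
  | bacaac

abc->a; bab->c; bb->; bc->a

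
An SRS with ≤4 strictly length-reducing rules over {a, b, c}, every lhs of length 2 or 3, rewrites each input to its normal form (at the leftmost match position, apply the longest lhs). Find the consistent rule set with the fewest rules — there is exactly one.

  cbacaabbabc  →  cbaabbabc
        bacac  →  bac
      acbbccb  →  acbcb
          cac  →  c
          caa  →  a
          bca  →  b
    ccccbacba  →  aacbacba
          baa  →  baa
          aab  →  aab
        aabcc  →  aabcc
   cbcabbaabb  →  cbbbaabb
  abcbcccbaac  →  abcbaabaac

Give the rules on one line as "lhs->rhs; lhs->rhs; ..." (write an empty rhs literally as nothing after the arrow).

  | cbacaabbabc => cbaabbabc
  | bacac => bac
  | acbbccb => acbcb
  | cac => c

bbc->b; ca->; ccc->aa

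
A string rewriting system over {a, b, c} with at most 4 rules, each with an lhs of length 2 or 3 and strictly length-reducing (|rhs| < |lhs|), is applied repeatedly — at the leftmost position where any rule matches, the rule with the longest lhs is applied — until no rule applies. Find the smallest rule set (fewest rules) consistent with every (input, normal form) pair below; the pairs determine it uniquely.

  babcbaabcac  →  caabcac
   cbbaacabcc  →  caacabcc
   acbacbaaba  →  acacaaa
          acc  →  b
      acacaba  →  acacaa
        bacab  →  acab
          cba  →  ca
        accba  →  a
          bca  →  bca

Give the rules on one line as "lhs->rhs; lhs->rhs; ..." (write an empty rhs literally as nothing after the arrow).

  | babcbaabcac => cbaabcac => caabcac
  | cbbaacabcc => cbaacabcc => caacabcc
  | acbacbaaba => acacbaaba => acacaaba => acacaaa
  | acc => b

acc->b; ba->a; bab->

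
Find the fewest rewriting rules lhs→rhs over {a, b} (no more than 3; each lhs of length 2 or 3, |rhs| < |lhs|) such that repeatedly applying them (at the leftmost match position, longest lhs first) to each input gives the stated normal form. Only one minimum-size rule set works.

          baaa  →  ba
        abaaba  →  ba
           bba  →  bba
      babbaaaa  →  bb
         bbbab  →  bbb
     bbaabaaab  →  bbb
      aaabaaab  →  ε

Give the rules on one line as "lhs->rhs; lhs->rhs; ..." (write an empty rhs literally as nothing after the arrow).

aa->; ab->

  | baaa => ba
  | abaaba => aaba => ba
  | bba
  | babbaaaa => bbaaaa => bbaa => bb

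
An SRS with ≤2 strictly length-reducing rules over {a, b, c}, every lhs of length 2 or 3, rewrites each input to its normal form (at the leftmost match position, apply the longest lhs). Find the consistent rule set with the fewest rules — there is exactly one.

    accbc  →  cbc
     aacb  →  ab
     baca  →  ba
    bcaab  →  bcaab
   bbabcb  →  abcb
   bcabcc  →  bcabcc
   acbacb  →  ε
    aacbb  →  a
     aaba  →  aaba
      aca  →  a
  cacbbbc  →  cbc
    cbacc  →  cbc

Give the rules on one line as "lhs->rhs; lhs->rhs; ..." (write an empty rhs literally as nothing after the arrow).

ac->; bb->

  | accbc => cbc
  | aacb => ab
  | baca => ba
  | bcaab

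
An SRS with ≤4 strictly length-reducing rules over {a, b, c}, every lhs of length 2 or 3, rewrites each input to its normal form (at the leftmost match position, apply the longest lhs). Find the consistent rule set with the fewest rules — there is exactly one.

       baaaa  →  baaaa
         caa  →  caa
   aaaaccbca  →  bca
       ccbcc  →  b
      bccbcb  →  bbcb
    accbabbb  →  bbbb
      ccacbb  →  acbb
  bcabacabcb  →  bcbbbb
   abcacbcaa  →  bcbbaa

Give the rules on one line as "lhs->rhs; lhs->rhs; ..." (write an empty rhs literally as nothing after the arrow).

  | baaaa
  | caa
  | aaaaccbca => aaaabca => aaabca => aabca => abca => bca
  | ccbcc => bcc => b

ab->b; cbc->bb; cc->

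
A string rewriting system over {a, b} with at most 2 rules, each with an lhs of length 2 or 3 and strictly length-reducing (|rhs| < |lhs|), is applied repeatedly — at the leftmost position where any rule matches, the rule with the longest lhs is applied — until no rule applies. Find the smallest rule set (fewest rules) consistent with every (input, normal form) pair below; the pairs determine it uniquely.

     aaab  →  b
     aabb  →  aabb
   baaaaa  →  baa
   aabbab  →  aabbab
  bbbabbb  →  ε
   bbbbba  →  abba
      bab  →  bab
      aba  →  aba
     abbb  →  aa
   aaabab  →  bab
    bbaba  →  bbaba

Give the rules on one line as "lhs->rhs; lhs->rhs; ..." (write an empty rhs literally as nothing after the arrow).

aaa->; bbb->a

  | aaab => b
  | aabb
  | baaaaa => baa
  | aabbab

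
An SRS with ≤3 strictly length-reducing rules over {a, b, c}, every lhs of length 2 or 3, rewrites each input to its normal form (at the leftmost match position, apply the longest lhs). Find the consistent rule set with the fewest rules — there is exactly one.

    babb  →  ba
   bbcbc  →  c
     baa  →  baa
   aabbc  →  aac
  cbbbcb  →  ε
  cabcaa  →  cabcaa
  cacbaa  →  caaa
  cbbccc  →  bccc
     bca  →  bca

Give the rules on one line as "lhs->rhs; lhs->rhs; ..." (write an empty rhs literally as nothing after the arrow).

  | babb => ba
  | bbcbc => cbc => c
  | baa
  | aabbc => aac

bb->; cb->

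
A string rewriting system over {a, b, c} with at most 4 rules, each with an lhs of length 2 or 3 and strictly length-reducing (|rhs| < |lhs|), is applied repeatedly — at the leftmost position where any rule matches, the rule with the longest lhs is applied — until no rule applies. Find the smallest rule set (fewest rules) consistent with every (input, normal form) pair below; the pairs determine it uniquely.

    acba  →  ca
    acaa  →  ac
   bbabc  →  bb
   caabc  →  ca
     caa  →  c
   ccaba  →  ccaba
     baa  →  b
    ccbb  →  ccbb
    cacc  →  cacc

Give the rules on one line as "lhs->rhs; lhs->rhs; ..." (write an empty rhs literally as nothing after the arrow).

  | acba => ca
  | acaa => ac
  | bbabc => bbaa => bb
  | caabc => cbc => ca

aa->; acb->c; bc->a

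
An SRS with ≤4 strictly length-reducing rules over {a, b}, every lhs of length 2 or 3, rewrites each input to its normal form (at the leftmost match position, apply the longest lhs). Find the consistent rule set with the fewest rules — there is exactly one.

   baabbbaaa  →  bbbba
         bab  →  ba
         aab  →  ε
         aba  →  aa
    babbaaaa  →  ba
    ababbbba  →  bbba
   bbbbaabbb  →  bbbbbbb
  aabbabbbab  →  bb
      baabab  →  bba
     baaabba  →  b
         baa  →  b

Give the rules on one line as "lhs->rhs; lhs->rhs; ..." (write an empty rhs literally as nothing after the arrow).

aab->; ab->a; baa->b

  | baabbbaaa => bbbbaaa => bbbba
  | bab => ba
  | aab => ε
  | aba => aa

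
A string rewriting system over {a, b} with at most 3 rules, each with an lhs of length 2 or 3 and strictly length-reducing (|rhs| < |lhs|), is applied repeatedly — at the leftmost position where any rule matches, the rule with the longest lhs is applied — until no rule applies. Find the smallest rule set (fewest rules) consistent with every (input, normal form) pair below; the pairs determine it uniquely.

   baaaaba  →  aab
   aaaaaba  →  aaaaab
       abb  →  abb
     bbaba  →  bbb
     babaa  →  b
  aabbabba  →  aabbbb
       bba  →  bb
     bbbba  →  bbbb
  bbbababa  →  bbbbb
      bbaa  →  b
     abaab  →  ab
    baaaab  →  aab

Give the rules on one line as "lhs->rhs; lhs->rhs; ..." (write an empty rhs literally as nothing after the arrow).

ba->b; baa->

  | baaaaba => aaba => aab
  | aaaaaba => aaaaab
  | abb
  | bbaba => bbba => bbb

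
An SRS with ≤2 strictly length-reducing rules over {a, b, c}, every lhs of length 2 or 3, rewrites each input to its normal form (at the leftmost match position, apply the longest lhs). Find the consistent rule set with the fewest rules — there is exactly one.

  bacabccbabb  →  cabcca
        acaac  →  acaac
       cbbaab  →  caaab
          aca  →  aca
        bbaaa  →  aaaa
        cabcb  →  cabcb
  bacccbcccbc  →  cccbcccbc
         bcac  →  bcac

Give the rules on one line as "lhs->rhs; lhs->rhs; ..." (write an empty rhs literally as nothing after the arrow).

ba->; bb->a

  | bacabccbabb => cabccbabb => cabccbb => cabcca
  | acaac
  | cbbaab => caaab
  | aca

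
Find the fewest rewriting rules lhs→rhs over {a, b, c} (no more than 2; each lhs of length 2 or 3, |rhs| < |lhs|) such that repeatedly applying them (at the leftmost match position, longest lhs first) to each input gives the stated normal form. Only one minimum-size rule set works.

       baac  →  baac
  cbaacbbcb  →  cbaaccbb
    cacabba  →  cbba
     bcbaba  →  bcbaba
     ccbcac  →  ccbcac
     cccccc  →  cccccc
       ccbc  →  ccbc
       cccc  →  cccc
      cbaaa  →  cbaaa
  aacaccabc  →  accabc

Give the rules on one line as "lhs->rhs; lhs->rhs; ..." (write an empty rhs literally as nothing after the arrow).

  | baac
  | cbaacbbcb => cbaaccbb
  | cacabba => cbba
  | bcbaba

aca->; bbc->cb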